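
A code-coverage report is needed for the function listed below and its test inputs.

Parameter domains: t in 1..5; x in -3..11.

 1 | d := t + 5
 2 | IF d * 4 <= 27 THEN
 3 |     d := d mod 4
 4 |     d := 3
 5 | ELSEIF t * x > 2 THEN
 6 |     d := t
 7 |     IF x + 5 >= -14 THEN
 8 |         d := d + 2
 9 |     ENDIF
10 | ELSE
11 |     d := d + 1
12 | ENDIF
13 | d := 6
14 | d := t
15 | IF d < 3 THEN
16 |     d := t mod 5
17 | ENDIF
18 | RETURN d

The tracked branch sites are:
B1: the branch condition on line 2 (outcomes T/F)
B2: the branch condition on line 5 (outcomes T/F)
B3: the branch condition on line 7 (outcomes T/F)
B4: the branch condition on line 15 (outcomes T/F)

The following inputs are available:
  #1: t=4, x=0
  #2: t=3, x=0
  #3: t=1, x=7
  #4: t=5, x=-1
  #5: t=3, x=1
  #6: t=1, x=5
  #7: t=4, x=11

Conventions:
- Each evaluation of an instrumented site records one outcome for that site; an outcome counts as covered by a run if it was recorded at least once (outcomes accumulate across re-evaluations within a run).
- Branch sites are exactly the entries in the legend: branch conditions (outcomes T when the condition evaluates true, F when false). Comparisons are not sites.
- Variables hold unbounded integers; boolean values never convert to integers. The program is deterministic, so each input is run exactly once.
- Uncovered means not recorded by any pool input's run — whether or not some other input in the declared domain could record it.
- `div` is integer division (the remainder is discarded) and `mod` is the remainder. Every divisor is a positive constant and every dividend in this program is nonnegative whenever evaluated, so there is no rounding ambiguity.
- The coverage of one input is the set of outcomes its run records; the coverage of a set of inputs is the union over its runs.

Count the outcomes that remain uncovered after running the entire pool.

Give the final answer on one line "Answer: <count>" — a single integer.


#1 (t=4, x=0) -> B1->F, B2->F, B4->F; covered: B1=F, B2=F, B4=F
#2 (t=3, x=0) -> B1->F, B2->F, B4->F; covered: B1=F, B2=F, B4=F
#3 (t=1, x=7) -> B1->T, B4->T; covered: B1=T, B4=T
#4 (t=5, x=-1) -> B1->F, B2->F, B4->F; covered: B1=F, B2=F, B4=F
#5 (t=3, x=1) -> B1->F, B2->T, B3->T, B4->F; covered: B1=F, B2=T, B3=T, B4=F
#6 (t=1, x=5) -> B1->T, B4->T; covered: B1=T, B4=T
#7 (t=4, x=11) -> B1->F, B2->T, B3->T, B4->F; covered: B1=F, B2=T, B3=T, B4=F
union over the pool: B1=T, B1=F, B2=T, B2=F, B3=T, B4=T, B4=F
uncovered (1 of 8): B3=F
Answer: 1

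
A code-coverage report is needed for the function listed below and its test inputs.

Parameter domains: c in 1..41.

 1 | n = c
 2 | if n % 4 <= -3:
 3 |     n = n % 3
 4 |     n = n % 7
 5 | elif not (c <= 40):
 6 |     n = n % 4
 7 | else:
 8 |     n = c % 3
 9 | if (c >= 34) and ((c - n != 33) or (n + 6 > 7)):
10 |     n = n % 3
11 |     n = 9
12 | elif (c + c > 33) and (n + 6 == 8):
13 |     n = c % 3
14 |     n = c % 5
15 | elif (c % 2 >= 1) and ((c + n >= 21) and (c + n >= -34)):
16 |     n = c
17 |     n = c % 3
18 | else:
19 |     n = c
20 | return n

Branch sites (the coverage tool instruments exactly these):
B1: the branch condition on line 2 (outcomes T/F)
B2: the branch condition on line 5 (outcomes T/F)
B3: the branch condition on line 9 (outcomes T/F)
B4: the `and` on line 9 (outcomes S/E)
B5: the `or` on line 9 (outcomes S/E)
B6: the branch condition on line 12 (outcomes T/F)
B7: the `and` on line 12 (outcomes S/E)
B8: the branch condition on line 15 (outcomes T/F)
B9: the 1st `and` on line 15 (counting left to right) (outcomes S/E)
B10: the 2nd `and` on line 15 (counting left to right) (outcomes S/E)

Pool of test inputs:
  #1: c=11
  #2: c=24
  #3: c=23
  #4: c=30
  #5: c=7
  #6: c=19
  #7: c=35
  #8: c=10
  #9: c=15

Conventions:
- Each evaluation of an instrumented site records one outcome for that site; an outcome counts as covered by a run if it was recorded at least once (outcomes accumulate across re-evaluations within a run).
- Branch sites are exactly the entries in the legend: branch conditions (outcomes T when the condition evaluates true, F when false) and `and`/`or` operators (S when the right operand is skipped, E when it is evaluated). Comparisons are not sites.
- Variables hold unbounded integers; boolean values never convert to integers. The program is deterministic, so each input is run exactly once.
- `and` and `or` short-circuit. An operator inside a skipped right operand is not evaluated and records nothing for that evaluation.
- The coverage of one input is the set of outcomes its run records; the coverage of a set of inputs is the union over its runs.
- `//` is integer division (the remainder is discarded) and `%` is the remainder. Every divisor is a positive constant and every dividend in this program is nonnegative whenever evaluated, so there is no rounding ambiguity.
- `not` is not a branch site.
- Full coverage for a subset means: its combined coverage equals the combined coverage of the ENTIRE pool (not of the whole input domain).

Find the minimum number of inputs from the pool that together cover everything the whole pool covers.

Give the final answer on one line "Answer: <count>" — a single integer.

#1 (c=11) -> B1->F, B2->F, B4->S, B3->F, B7->S, B6->F, B9->E, B10->S, B8->F; covered: B1=F, B2=F, B3=F, B4=S, B6=F, B7=S, B8=F, B9=E, B10=S
#2 (c=24) -> B1->F, B2->F, B4->S, B3->F, B7->E, B6->F, B9->S, B8->F; covered: B1=F, B2=F, B3=F, B4=S, B6=F, B7=E, B8=F, B9=S
#3 (c=23) -> B1->F, B2->F, B4->S, B3->F, B7->E, B6->T; covered: B1=F, B2=F, B3=F, B4=S, B6=T, B7=E
#4 (c=30) -> B1->F, B2->F, B4->S, B3->F, B7->E, B6->F, B9->S, B8->F; covered: B1=F, B2=F, B3=F, B4=S, B6=F, B7=E, B8=F, B9=S
#5 (c=7) -> B1->F, B2->F, B4->S, B3->F, B7->S, B6->F, B9->E, B10->S, B8->F; covered: B1=F, B2=F, B3=F, B4=S, B6=F, B7=S, B8=F, B9=E, B10=S
#6 (c=19) -> B1->F, B2->F, B4->S, B3->F, B7->E, B6->F, B9->E, B10->S, B8->F; covered: B1=F, B2=F, B3=F, B4=S, B6=F, B7=E, B8=F, B9=E, B10=S
#7 (c=35) -> B1->F, B2->F, B4->E, B5->E, B3->T; covered: B1=F, B2=F, B3=T, B4=E, B5=E
#8 (c=10) -> B1->F, B2->F, B4->S, B3->F, B7->S, B6->F, B9->S, B8->F; covered: B1=F, B2=F, B3=F, B4=S, B6=F, B7=S, B8=F, B9=S
#9 (c=15) -> B1->F, B2->F, B4->S, B3->F, B7->S, B6->F, B9->E, B10->S, B8->F; covered: B1=F, B2=F, B3=F, B4=S, B6=F, B7=S, B8=F, B9=E, B10=S
pool-wide coverage (15 outcomes): B1=F, B2=F, B3=T, B3=F, B4=S, B4=E, B5=E, B6=T, B6=F, B7=S, B7=E, B8=F, B9=S, B9=E, B10=S
checked all size-1 subsets: none covers 15 outcomes (max 9/15)
checked all size-2 subsets: none covers 15 outcomes (max 12/15)
checked all size-3 subsets: none covers 15 outcomes (max 14/15)
size 4: inputs {1, 2, 3, 7} cover all 15 outcomes, and no lexicographically smaller subset of this size does

Answer: 4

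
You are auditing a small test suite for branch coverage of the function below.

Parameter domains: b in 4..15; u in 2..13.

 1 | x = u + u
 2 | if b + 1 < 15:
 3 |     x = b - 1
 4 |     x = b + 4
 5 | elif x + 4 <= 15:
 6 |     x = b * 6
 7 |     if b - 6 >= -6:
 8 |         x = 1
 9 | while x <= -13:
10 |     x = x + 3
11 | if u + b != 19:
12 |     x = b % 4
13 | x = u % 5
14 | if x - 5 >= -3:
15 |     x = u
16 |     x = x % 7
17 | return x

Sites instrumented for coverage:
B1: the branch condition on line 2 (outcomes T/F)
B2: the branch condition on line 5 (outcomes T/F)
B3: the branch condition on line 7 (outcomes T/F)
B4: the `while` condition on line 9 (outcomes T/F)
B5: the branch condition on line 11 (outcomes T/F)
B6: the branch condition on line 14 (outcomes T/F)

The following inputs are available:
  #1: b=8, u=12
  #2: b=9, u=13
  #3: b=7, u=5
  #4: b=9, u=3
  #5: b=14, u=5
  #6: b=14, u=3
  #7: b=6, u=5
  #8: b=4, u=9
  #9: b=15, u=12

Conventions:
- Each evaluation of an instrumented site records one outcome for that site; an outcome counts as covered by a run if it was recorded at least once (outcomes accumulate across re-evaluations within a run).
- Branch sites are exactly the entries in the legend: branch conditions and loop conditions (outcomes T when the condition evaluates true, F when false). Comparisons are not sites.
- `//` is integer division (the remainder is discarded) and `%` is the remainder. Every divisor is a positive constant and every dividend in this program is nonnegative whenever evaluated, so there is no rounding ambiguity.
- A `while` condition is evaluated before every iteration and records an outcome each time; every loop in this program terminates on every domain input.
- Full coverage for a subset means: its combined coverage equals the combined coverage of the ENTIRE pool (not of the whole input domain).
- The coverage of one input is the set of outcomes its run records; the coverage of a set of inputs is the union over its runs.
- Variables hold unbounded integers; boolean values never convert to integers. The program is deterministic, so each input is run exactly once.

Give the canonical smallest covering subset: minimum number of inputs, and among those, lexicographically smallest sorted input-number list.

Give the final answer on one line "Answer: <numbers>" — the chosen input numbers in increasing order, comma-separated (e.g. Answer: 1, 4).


test 1 (b=8, u=12) hits B1=T, B4=F, B5=T, B6=T
test 2 (b=9, u=13) hits B1=T, B4=F, B5=T, B6=T
test 3 (b=7, u=5) hits B1=T, B4=F, B5=T, B6=F
test 4 (b=9, u=3) hits B1=T, B4=F, B5=T, B6=T
test 5 (b=14, u=5) hits B1=F, B2=T, B3=T, B4=F, B5=F, B6=F
test 6 (b=14, u=3) hits B1=F, B2=T, B3=T, B4=F, B5=T, B6=T
test 7 (b=6, u=5) hits B1=T, B4=F, B5=T, B6=F
test 8 (b=4, u=9) hits B1=T, B4=F, B5=T, B6=T
test 9 (b=15, u=12) hits B1=F, B2=F, B4=F, B5=T, B6=T
together the pool reaches 10 outcomes: B1=T, B1=F, B2=T, B2=F, B3=T, B4=F, B5=T, B5=F, B6=T, B6=F
no size-1 subset reaches all 10 outcomes (best union: 6/10)
no size-2 subset reaches all 10 outcomes (best union: 9/10)
the canonical winner is {1, 5, 9}: size 3, full 10-outcome coverage, earliest index list among size-3 covers
Answer: 1, 5, 9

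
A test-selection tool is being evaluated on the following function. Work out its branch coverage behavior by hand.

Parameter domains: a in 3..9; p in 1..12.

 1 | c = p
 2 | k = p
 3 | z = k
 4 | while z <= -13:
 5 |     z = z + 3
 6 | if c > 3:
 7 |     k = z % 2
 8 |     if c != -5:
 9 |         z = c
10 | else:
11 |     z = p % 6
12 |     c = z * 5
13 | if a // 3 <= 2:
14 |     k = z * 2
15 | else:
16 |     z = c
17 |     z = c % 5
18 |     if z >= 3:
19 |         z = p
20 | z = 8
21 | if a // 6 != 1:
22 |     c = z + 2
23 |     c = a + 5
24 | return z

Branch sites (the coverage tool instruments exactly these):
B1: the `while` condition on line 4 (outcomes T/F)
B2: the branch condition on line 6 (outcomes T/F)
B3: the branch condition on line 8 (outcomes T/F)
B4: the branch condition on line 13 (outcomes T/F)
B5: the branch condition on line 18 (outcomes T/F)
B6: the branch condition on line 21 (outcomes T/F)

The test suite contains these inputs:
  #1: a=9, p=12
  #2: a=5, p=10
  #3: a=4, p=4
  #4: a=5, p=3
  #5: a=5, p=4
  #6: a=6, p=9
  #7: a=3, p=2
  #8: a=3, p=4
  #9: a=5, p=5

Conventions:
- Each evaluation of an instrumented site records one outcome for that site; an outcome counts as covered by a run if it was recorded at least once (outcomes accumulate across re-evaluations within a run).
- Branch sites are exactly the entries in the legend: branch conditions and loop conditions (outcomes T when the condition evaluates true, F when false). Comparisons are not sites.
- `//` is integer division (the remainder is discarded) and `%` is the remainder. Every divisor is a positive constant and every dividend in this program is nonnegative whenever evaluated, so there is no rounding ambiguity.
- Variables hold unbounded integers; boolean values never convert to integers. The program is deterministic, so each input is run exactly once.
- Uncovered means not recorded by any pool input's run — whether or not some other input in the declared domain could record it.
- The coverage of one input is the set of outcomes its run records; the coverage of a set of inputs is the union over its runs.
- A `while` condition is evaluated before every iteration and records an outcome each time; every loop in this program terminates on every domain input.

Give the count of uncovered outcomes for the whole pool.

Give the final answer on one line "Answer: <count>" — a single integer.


test 1 (a=9, p=12) fires B1->F, B2->T, B3->T, B4->F, B5->F, B6->F; hits B1=F, B2=T, B3=T, B4=F, B5=F, B6=F
test 2 (a=5, p=10) fires B1->F, B2->T, B3->T, B4->T, B6->T; hits B1=F, B2=T, B3=T, B4=T, B6=T
test 3 (a=4, p=4) fires B1->F, B2->T, B3->T, B4->T, B6->T; hits B1=F, B2=T, B3=T, B4=T, B6=T
test 4 (a=5, p=3) fires B1->F, B2->F, B4->T, B6->T; hits B1=F, B2=F, B4=T, B6=T
test 5 (a=5, p=4) fires B1->F, B2->T, B3->T, B4->T, B6->T; hits B1=F, B2=T, B3=T, B4=T, B6=T
test 6 (a=6, p=9) fires B1->F, B2->T, B3->T, B4->T, B6->F; hits B1=F, B2=T, B3=T, B4=T, B6=F
test 7 (a=3, p=2) fires B1->F, B2->F, B4->T, B6->T; hits B1=F, B2=F, B4=T, B6=T
test 8 (a=3, p=4) fires B1->F, B2->T, B3->T, B4->T, B6->T; hits B1=F, B2=T, B3=T, B4=T, B6=T
test 9 (a=5, p=5) fires B1->F, B2->T, B3->T, B4->T, B6->T; hits B1=F, B2=T, B3=T, B4=T, B6=T
union over the pool: B1=F, B2=T, B2=F, B3=T, B4=T, B4=F, B5=F, B6=T, B6=F
uncovered (3 of 12): B1=T, B3=F, B5=T
Answer: 3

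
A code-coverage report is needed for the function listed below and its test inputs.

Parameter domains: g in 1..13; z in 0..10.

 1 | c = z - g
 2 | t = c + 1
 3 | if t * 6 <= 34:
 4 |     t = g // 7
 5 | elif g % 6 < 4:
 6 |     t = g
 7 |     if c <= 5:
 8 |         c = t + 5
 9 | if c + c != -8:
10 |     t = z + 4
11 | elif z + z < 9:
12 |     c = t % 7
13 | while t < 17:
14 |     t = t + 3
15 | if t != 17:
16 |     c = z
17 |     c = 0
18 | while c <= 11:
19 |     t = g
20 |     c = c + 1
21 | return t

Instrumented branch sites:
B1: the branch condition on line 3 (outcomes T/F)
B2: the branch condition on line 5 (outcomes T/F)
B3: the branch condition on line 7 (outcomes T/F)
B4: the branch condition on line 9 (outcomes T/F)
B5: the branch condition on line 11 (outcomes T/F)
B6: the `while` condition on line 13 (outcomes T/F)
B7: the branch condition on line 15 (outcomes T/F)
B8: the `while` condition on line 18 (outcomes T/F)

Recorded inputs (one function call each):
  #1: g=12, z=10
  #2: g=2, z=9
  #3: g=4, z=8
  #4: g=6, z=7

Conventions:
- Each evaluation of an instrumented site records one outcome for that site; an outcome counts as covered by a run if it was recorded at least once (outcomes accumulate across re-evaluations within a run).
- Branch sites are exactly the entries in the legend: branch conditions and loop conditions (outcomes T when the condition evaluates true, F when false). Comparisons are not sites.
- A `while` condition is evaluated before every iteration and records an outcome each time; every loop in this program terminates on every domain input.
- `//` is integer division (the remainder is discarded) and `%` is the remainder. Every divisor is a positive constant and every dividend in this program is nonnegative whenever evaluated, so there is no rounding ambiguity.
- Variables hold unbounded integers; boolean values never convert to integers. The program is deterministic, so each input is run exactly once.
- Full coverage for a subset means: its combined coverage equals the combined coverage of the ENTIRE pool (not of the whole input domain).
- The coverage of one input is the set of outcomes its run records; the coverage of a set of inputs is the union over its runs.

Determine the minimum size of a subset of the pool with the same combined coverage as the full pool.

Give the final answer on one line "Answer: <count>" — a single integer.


input #1, g=12, z=10: events B1->T, B4->T, B6->T, B6->F, B7->F, B8->T, B8->T, B8->T, B8->T, B8->T, B8->T, B8->T, B8->T, B8->T, ...; outcomes B1=T, B4=T, B6=T, B6=F, B7=F, B8=T, B8=F
input #2, g=2, z=9: events B1->F, B2->T, B3->F, B4->T, B6->T, B6->T, B6->F, B7->T, B8->T, B8->T, B8->T, B8->T, B8->T, B8->T, ...; outcomes B1=F, B2=T, B3=F, B4=T, B6=T, B6=F, B7=T, B8=T, B8=F
input #3, g=4, z=8: events B1->T, B4->T, B6->T, B6->T, B6->F, B7->T, B8->T, B8->T, B8->T, B8->T, B8->T, B8->T, B8->T, B8->T, ...; outcomes B1=T, B4=T, B6=T, B6=F, B7=T, B8=T, B8=F
input #4, g=6, z=7: events B1->T, B4->T, B6->T, B6->T, B6->F, B7->F, B8->T, B8->T, B8->T, B8->T, B8->T, B8->T, B8->T, B8->T, ...; outcomes B1=T, B4=T, B6=T, B6=F, B7=F, B8=T, B8=F
pool-wide coverage (11 outcomes): B1=T, B1=F, B2=T, B3=F, B4=T, B6=T, B6=F, B7=T, B7=F, B8=T, B8=F
size 1 is not enough: best union over all size-1 subsets is 9/11
at size 2, {1, 2} reaches all 11 outcomes; every lexicographically earlier size-2 subset fails
Answer: 2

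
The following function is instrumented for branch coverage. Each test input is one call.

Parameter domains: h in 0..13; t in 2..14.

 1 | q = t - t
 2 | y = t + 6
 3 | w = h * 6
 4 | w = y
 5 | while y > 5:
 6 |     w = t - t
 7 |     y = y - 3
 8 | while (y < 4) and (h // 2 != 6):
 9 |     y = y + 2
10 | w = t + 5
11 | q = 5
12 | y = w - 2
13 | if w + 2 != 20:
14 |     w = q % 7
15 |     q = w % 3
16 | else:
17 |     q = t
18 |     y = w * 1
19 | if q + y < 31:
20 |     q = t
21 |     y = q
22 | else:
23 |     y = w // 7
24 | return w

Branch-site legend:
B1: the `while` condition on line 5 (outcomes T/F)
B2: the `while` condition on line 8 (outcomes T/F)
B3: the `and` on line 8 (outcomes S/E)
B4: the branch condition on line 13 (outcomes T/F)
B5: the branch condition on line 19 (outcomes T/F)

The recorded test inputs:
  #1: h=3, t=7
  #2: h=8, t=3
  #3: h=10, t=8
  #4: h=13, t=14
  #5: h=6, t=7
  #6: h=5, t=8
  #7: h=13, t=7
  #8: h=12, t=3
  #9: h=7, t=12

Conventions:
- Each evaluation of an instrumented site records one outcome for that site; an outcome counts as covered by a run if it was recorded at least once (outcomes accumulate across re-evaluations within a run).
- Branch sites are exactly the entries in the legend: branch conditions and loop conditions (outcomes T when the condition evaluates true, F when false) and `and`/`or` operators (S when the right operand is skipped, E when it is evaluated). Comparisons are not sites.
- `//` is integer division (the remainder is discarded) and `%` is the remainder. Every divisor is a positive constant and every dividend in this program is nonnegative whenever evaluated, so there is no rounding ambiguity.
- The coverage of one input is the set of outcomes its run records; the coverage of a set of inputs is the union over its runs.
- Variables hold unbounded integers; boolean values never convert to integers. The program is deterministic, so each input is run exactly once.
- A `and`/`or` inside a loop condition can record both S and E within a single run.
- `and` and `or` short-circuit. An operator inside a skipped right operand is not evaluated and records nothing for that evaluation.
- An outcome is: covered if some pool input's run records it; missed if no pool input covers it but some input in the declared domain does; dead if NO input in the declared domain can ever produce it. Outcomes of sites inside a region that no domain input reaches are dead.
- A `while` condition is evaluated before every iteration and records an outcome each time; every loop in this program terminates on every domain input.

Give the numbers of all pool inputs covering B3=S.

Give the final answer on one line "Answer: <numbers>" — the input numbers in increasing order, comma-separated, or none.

input #1 (h=3, t=7): hits B3=S
input #2 (h=8, t=3): hits B3=S
input #3 (h=10, t=8): hits B3=S
input #4 (h=13, t=14): hits B3=S
input #5 (h=6, t=7): hits B3=S
input #6 (h=5, t=8): hits B3=S
input #7 (h=13, t=7): hits B3=S
input #8 (h=12, t=3): never hits B3=S
input #9 (h=7, t=12): hits B3=S

Answer: 1, 2, 3, 4, 5, 6, 7, 9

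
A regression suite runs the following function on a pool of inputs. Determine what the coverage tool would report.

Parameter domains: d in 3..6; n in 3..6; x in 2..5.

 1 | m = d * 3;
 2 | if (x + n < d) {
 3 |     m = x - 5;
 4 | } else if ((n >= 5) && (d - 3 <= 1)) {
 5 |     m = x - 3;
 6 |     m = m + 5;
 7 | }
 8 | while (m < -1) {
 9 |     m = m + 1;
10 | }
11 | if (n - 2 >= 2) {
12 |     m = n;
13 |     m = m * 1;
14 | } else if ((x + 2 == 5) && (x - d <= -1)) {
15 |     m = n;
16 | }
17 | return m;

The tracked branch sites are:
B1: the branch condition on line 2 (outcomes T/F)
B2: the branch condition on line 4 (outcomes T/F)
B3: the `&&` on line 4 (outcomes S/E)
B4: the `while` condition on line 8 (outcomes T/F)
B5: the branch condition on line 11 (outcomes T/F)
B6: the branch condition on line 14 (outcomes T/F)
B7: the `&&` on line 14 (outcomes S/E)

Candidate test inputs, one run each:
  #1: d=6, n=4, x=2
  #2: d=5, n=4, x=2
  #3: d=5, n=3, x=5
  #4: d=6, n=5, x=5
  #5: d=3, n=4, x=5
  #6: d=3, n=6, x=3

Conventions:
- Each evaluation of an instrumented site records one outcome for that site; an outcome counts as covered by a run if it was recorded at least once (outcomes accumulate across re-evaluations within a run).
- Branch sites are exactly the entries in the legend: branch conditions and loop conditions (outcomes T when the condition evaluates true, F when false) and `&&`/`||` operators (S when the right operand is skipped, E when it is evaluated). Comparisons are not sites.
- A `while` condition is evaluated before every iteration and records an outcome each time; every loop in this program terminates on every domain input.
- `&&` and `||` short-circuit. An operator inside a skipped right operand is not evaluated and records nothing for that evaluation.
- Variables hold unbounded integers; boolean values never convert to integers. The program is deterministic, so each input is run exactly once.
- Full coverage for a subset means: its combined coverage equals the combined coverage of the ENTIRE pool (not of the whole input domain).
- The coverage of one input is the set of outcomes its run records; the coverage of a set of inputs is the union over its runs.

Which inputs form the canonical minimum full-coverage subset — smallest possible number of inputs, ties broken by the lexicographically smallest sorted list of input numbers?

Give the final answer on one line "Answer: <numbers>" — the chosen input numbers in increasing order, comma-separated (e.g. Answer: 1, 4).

#1 (d=6, n=4, x=2) -> covered: B1=F, B2=F, B3=S, B4=F, B5=T
#2 (d=5, n=4, x=2) -> covered: B1=F, B2=F, B3=S, B4=F, B5=T
#3 (d=5, n=3, x=5) -> covered: B1=F, B2=F, B3=S, B4=F, B5=F, B6=F, B7=S
#4 (d=6, n=5, x=5) -> covered: B1=F, B2=F, B3=E, B4=F, B5=T
#5 (d=3, n=4, x=5) -> covered: B1=F, B2=F, B3=S, B4=F, B5=T
#6 (d=3, n=6, x=3) -> covered: B1=F, B2=T, B3=E, B4=F, B5=T
together the pool reaches 10 outcomes: B1=F, B2=T, B2=F, B3=S, B3=E, B4=F, B5=T, B5=F, B6=F, B7=S
checked all size-1 subsets: none covers 10 outcomes (max 7/10)
the canonical winner is {3, 6}: size 2, full 10-outcome coverage, earliest index list among size-2 covers

Answer: 3, 6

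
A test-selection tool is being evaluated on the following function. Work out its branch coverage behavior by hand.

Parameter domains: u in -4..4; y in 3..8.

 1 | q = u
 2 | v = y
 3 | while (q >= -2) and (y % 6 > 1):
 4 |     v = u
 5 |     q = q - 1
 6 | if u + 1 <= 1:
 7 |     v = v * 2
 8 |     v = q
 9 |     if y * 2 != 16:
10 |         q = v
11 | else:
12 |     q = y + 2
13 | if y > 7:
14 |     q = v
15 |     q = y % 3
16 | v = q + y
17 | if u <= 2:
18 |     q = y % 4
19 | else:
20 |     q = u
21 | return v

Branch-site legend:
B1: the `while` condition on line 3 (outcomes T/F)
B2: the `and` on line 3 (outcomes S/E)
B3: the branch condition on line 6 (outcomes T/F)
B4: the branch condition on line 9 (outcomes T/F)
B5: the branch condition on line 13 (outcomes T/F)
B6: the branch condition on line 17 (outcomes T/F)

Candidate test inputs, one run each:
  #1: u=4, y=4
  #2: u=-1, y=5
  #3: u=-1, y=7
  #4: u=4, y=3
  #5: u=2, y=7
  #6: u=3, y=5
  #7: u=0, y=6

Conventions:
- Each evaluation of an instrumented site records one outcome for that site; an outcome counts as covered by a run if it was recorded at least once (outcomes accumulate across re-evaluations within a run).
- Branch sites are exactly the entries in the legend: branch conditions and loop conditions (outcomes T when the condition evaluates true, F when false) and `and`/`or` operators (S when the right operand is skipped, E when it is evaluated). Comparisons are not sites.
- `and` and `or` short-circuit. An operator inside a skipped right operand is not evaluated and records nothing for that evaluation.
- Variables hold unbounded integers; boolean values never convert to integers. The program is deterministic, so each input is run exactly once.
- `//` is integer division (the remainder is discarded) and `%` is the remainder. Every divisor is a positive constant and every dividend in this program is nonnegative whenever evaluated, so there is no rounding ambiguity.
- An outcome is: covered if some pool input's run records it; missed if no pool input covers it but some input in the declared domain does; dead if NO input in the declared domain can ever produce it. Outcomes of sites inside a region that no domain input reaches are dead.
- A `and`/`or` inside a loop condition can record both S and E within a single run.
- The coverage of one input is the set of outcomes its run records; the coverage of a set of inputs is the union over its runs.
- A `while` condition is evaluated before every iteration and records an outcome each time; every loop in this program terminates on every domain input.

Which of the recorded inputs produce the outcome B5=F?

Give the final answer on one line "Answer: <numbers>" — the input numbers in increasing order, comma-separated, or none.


input #1 (u=4, y=4): covers B5=F
input #2 (u=-1, y=5): covers B5=F
input #3 (u=-1, y=7): covers B5=F
input #4 (u=4, y=3): covers B5=F
input #5 (u=2, y=7): covers B5=F
input #6 (u=3, y=5): covers B5=F
input #7 (u=0, y=6): covers B5=F
Answer: 1, 2, 3, 4, 5, 6, 7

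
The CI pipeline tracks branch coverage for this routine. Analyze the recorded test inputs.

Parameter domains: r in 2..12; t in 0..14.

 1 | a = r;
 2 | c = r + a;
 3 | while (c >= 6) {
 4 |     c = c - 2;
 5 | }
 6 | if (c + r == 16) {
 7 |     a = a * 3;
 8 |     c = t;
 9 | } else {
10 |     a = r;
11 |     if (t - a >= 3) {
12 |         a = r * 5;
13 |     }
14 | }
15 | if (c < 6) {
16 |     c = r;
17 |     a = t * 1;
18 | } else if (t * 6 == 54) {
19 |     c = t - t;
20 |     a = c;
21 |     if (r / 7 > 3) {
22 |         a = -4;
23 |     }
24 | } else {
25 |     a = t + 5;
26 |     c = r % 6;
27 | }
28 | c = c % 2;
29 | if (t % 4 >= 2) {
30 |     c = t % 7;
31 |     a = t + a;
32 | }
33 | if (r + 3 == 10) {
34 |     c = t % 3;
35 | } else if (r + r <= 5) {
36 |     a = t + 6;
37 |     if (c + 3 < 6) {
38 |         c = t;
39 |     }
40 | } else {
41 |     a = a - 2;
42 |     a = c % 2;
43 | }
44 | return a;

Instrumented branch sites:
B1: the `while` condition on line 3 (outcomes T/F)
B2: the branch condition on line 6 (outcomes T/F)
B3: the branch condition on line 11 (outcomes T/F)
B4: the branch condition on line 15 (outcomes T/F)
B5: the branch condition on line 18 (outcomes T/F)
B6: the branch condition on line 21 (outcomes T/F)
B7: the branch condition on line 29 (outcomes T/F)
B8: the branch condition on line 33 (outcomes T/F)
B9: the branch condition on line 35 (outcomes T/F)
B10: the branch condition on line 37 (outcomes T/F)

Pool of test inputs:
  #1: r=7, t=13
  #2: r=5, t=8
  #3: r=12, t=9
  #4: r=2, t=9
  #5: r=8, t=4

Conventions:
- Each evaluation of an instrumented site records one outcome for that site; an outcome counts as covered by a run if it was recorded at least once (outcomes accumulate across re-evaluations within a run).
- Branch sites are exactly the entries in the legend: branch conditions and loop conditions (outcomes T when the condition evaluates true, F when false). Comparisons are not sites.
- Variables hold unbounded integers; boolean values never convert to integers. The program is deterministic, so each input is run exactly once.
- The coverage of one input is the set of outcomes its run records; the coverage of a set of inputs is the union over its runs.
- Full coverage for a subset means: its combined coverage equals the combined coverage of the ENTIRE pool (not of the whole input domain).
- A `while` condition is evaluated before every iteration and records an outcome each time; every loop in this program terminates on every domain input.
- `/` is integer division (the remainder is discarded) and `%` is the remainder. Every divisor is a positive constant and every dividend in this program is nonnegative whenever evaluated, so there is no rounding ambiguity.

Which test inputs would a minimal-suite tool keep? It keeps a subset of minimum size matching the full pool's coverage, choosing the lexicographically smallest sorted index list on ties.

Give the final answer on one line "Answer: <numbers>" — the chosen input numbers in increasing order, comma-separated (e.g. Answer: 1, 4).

input #1, r=7, t=13: events B1->T, B1->T, B1->T, B1->T, B1->T, B1->F, B2->F, B3->T, B4->T, B7->F, B8->T; outcomes B1=T, B1=F, B2=F, B3=T, B4=T, B7=F, B8=T
input #2, r=5, t=8: events B1->T, B1->T, B1->T, B1->F, B2->F, B3->T, B4->T, B7->F, B8->F, B9->F; outcomes B1=T, B1=F, B2=F, B3=T, B4=T, B7=F, B8=F, B9=F
input #3, r=12, t=9: events B1->T, B1->T, B1->T, B1->T, B1->T, B1->T, B1->T, B1->T, B1->T, B1->T, B1->F, B2->T, B4->F, B5->T, ...; outcomes B1=T, B1=F, B2=T, B4=F, B5=T, B6=F, B7=F, B8=F, B9=F
input #4, r=2, t=9: events B1->F, B2->F, B3->T, B4->T, B7->F, B8->F, B9->T, B10->T; outcomes B1=F, B2=F, B3=T, B4=T, B7=F, B8=F, B9=T, B10=T
input #5, r=8, t=4: events B1->T, B1->T, B1->T, B1->T, B1->T, B1->T, B1->F, B2->F, B3->F, B4->T, B7->F, B8->F, B9->F; outcomes B1=T, B1=F, B2=F, B3=F, B4=T, B7=F, B8=F, B9=F
together the pool reaches 16 outcomes: B1=T, B1=F, B2=T, B2=F, B3=T, B3=F, B4=T, B4=F, B5=T, B6=F, B7=F, B8=T, B8=F, B9=T, B9=F, B10=T
size 1 is not enough: best union over all size-1 subsets is 9/16
size 2 is not enough: best union over all size-2 subsets is 14/16
size 3 is not enough: best union over all size-3 subsets is 15/16
inputs {1, 3, 4, 5} (size 4) cover everything; no size-4 subset with a lexicographically smaller index list covers all 16

Answer: 1, 3, 4, 5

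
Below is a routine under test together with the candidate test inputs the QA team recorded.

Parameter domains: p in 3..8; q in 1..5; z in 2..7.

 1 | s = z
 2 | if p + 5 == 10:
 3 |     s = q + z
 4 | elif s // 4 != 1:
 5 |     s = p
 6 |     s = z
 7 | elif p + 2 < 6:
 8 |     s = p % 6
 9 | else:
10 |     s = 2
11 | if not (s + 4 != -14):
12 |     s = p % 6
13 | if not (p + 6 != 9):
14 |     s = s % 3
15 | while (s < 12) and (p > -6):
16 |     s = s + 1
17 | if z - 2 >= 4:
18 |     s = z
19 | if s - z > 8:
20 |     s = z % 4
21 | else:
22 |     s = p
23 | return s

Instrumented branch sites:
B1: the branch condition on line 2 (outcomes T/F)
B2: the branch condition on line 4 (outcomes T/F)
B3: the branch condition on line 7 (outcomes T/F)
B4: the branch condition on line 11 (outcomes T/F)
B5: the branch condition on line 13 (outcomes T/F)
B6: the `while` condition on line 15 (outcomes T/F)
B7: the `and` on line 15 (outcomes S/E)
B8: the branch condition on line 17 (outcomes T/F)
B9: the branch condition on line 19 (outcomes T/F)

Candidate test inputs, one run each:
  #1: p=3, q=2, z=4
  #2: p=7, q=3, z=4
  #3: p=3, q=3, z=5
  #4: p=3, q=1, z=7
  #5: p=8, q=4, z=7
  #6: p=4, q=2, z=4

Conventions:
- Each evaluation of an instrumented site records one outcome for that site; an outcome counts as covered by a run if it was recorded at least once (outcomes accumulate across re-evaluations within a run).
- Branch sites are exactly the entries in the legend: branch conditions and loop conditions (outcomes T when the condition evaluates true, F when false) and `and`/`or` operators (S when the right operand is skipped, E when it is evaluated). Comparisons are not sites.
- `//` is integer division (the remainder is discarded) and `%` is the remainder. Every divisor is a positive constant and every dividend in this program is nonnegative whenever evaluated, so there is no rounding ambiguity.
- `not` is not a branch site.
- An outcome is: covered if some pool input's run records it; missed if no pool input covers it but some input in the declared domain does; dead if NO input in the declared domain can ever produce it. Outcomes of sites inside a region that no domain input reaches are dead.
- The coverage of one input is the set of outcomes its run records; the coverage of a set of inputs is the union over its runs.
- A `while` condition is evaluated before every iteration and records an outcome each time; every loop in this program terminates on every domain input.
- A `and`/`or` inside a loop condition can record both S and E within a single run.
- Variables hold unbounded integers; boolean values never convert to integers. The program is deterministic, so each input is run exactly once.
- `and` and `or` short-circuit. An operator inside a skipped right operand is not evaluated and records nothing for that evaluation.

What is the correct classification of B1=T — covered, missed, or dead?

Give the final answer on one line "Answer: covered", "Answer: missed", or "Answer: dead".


no pool input records B1=T
but domain input (p=5, q=1, z=2) does record it -> reachable, so missed
Answer: missed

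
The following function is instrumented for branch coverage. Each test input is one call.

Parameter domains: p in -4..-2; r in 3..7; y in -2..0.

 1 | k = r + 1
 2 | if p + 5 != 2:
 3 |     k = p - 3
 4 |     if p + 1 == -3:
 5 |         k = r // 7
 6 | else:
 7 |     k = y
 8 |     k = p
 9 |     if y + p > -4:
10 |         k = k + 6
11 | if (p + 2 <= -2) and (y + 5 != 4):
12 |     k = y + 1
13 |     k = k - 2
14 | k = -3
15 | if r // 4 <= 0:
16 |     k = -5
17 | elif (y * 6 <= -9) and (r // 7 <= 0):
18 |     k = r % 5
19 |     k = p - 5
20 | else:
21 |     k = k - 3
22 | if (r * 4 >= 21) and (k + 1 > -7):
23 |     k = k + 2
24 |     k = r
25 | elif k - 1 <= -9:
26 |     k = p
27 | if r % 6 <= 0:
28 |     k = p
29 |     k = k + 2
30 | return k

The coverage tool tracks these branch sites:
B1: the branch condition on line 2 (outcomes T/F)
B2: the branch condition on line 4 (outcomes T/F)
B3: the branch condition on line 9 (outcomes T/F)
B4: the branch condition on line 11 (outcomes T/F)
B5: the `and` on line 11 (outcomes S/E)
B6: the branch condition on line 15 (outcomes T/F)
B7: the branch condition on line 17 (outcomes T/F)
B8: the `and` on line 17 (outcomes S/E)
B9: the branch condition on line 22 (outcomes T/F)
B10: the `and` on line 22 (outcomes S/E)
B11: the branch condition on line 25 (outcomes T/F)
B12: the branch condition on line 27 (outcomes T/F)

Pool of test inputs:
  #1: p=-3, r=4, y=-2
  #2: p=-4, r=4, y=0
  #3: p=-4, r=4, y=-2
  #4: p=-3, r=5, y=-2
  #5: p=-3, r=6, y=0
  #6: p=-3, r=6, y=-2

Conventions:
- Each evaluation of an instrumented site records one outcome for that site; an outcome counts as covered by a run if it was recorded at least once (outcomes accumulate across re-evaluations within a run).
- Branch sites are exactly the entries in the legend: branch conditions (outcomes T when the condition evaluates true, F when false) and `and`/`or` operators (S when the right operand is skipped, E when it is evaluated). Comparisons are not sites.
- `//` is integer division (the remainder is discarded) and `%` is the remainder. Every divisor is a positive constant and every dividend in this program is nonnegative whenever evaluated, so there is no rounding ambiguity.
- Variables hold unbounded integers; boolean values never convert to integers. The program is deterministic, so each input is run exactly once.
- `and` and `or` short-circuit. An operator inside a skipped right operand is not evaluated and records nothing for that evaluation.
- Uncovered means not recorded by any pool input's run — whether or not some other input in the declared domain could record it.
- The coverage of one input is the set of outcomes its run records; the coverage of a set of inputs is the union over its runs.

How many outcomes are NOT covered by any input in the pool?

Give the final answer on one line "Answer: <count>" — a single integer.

input #1 (p=-3, r=4, y=-2): events B1->F, B3->F, B5->S, B4->F, B6->F, B8->E, B7->T, B10->S, B9->F, B11->T, B12->F; covers B1=F, B3=F, B4=F, B5=S, B6=F, B7=T, B8=E, B9=F, B10=S, B11=T, B12=F
input #2 (p=-4, r=4, y=0): events B1->T, B2->T, B5->E, B4->T, B6->F, B8->S, B7->F, B10->S, B9->F, B11->F, B12->F; covers B1=T, B2=T, B4=T, B5=E, B6=F, B7=F, B8=S, B9=F, B10=S, B11=F, B12=F
input #3 (p=-4, r=4, y=-2): events B1->T, B2->T, B5->E, B4->T, B6->F, B8->E, B7->T, B10->S, B9->F, B11->T, B12->F; covers B1=T, B2=T, B4=T, B5=E, B6=F, B7=T, B8=E, B9=F, B10=S, B11=T, B12=F
input #4 (p=-3, r=5, y=-2): events B1->F, B3->F, B5->S, B4->F, B6->F, B8->E, B7->T, B10->S, B9->F, B11->T, B12->F; covers B1=F, B3=F, B4=F, B5=S, B6=F, B7=T, B8=E, B9=F, B10=S, B11=T, B12=F
input #5 (p=-3, r=6, y=0): events B1->F, B3->T, B5->S, B4->F, B6->F, B8->S, B7->F, B10->E, B9->T, B12->T; covers B1=F, B3=T, B4=F, B5=S, B6=F, B7=F, B8=S, B9=T, B10=E, B12=T
input #6 (p=-3, r=6, y=-2): events B1->F, B3->F, B5->S, B4->F, B6->F, B8->E, B7->T, B10->E, B9->F, B11->T, B12->T; covers B1=F, B3=F, B4=F, B5=S, B6=F, B7=T, B8=E, B9=F, B10=E, B11=T, B12=T
union over the pool: B1=T, B1=F, B2=T, B3=T, B3=F, B4=T, B4=F, B5=S, B5=E, B6=F, B7=T, B7=F, B8=S, B8=E, B9=T, B9=F, B10=S, B10=E, B11=T, B11=F, B12=T, B12=F
uncovered (2 of 24): B2=F, B6=T

Answer: 2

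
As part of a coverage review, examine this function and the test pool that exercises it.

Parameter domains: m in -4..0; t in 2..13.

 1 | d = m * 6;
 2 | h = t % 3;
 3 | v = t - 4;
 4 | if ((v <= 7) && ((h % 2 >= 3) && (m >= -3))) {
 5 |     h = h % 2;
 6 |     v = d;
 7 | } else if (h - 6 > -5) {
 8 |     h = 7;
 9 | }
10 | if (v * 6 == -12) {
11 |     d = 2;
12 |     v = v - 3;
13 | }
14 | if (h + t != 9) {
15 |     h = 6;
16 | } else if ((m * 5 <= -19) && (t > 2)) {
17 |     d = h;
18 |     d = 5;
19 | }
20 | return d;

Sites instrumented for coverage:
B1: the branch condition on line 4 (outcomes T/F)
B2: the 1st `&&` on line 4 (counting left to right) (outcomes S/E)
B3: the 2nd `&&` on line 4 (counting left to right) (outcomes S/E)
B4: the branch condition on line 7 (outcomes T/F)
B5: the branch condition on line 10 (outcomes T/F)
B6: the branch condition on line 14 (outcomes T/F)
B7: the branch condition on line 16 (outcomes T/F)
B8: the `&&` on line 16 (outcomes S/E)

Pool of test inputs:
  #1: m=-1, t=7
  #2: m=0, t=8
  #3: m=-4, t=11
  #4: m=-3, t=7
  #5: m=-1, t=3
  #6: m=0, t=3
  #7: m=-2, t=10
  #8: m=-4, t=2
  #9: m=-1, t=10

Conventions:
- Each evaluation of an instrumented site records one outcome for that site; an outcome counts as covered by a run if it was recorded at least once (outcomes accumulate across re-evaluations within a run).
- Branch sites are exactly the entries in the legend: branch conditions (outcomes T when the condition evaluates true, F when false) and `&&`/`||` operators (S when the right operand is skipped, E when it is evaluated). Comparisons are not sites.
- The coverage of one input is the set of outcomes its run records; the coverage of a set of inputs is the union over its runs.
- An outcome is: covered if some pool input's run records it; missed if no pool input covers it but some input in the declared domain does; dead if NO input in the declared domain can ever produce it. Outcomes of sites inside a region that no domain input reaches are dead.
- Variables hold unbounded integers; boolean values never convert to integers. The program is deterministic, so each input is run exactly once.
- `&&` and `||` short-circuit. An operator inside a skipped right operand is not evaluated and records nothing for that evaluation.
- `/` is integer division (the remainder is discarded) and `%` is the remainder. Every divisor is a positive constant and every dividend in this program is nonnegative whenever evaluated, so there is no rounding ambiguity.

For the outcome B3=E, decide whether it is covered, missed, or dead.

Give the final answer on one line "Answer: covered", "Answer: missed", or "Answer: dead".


no pool input records B3=E
checking all 60 inputs in the declared domain: B3=E is never recorded -> dead
Answer: dead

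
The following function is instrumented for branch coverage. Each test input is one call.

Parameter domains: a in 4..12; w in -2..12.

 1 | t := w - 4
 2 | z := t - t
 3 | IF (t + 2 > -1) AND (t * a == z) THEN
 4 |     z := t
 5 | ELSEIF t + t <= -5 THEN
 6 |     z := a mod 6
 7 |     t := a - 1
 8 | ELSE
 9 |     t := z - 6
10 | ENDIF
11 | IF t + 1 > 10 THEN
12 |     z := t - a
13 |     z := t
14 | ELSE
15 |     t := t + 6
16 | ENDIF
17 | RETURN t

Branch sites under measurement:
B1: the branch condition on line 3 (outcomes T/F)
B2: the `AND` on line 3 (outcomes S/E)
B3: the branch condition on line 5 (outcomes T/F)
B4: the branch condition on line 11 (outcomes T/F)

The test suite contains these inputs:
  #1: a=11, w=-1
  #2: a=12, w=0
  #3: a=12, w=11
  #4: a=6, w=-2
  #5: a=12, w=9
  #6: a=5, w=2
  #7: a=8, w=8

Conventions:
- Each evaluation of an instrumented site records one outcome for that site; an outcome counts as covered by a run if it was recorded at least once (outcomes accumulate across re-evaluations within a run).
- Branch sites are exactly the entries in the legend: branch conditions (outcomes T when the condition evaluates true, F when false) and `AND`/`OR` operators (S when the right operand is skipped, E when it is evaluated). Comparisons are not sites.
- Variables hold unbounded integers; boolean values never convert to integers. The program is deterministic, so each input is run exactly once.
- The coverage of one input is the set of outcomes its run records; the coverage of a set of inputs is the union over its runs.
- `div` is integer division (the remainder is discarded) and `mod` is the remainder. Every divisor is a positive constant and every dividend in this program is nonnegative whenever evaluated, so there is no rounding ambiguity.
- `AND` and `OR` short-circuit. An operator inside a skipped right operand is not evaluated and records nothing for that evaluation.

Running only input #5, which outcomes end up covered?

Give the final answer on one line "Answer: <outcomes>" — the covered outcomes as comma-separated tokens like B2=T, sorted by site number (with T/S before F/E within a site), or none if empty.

Event log for input #5 (a=12, w=9):
  B2->E, B1->F, B3->F, B4->F
deduplicating events, the covered set is: B1=F, B2=E, B3=F, B4=F

Answer: B1=F, B2=E, B3=F, B4=F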